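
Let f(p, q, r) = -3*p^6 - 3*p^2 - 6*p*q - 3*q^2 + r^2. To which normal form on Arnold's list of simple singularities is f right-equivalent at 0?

A_5

The Hessian of f at 0 has rank 2. Corank 1: A-series; mu = 5 gives A_5.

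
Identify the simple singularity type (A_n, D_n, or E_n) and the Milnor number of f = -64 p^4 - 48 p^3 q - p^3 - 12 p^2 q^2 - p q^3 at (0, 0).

Type E7, Milnor number mu = 7.

The Hessian of f at 0 has rank 0. Corank 2; j^3 = -p^3 is a perfect cube, so E-series; the 4-jet and mu = 7 give E_7.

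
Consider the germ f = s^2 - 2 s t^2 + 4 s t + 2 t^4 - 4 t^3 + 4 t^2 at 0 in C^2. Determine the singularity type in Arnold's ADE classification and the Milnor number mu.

The Hessian of f at 0 has rank 1. Corank 1: A-series; mu = 3 gives A_3.

Type A_3, Milnor number mu = 3.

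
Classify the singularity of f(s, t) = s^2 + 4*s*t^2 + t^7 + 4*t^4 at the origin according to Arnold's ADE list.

A_6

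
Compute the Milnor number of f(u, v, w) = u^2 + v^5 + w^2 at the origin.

The Hessian of f at 0 has rank 2. Corank 1: A-series; mu = 4 gives A_4.

4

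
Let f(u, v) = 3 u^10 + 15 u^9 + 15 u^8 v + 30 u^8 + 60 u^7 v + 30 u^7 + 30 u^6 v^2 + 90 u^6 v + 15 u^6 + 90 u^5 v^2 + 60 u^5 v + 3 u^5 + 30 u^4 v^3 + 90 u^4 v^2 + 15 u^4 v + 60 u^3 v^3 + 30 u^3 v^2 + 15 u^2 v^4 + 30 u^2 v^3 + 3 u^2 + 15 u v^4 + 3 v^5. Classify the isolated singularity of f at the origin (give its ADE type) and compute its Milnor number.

The Hessian of f at 0 has rank 1. Corank 1: A-series; mu = 4 gives A_4.

Type A4, Milnor number mu = 4.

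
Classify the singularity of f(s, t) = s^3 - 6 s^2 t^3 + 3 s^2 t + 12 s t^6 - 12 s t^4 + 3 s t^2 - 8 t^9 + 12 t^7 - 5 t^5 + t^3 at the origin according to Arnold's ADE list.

E8

The Hessian of f at 0 has rank 0. Corank 2; j^3 = (s + t)^3 is a perfect cube, so E-series; the 5-jet and mu = 8 give E_8.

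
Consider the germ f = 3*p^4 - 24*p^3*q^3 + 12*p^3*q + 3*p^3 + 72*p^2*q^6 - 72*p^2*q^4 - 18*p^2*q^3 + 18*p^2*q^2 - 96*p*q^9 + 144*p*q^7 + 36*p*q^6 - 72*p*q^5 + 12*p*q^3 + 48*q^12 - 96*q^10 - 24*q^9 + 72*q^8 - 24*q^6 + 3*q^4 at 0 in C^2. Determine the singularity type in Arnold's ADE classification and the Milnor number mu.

Type E_{6}, Milnor number mu = 6.

The Hessian of f at 0 has rank 0. Corank 2; j^3 = 3*p^3 is a perfect cube, so E-series; the 4-jet and mu = 6 give E_6.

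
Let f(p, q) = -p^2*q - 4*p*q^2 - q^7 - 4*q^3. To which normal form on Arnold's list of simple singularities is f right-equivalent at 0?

The Hessian of f at 0 is [[0, 0], [0, 0]] with rank 0, so corank 2. A Groebner basis of the Jacobian ideal J(f) in C{p,q} is {p^2/7 + q^6 - 4*q^2/7, p^3 + 8*q^3, p*q + 2*q^2}; counting standard monomials gives mu = 8. Corank 2; j^3 = -q*(p + 2*q)^2 has shape L^2 M (L != M), so D-series; mu = 8 gives D_8.

D_{8}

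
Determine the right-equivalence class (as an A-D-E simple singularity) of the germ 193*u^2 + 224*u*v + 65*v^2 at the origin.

The Hessian of f at 0 is [[386, 224], [224, 130]] with rank 2, so corank 0. A Groebner basis of the Jacobian ideal J(f) in C{u,v} is {u, v}; counting standard monomials gives mu = 1. Corank 0: nondegenerate Morse point, so A_1.

A_{1}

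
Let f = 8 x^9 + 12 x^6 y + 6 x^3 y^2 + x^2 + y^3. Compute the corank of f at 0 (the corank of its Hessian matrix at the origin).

1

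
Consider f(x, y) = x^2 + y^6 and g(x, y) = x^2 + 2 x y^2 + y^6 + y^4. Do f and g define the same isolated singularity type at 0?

Yes.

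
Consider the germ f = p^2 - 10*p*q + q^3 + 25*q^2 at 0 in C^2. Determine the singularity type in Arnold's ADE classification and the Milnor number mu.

Type A_{2}, Milnor number mu = 2.

The Hessian of f at 0 is [[2, -10], [-10, 50]] with rank 1, so corank 1. A Groebner basis of the Jacobian ideal J(f) in C{p,q} is {q^2, p - 5*q}; counting standard monomials gives mu = 2. Corank 1: A-series; mu = 2 gives A_2.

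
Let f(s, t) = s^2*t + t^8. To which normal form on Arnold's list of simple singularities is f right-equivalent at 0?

The Hessian of f at 0 has rank 0. Corank 2; j^3 = s^2*t has shape L^2 M (L != M), so D-series; mu = 9 gives D_9.

D9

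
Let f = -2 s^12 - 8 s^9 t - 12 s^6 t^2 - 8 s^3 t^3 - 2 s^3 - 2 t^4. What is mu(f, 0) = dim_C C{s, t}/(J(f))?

The Hessian of f at 0 has rank 0. Corank 2; j^3 = -2*s^3 is a perfect cube, so E-series; the 4-jet and mu = 6 give E_6.

6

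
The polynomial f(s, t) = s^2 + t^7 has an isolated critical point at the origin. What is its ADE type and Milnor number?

Type A6, Milnor number mu = 6.

The Hessian of f at 0 is [[2, 0], [0, 0]] with rank 1, so corank 1. A Groebner basis of the Jacobian ideal J(f) in C{s,t} is {t^6, s}; counting standard monomials gives mu = 6. Corank 1: A-series; mu = 6 gives A_6.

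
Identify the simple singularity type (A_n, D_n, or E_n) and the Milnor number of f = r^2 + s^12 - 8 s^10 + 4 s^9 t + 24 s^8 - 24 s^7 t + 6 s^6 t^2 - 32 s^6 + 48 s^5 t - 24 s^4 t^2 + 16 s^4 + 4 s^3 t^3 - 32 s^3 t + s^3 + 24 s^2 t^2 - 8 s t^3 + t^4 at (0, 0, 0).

The Hessian of f at 0 is [[0, 0, 0], [0, 0, 0], [0, 0, 2]] with rank 1, so corank 2. A Groebner basis of the Jacobian ideal J(f) in C{s,t,r} is {t^4, s*t^2 - t^3/6, s^2, r}; counting standard monomials gives mu = 6. Corank 2; j^3 = s^3 is a perfect cube, so E-series; the 4-jet and mu = 6 give E_6.

Type E_6, Milnor number mu = 6.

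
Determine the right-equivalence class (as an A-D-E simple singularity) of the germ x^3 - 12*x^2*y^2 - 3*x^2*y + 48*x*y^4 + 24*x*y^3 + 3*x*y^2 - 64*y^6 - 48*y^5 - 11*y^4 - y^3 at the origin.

E_6

The Hessian of f at 0 is [[0, 0], [0, 0]] with rank 0, so corank 2. A Groebner basis of the Jacobian ideal J(f) in C{x,y} is {x^3 - 3*x^2/8 + 3*x*y/4 - 3*y^2/8, x^2*y - x^2/4 + x*y/2 - y^2/4, -x^2/8 + x*y^2 + x*y/4 - y^2/8, y^3}; counting standard monomials gives mu = 6. Corank 2; j^3 = (x - y)^3 is a perfect cube, so E-series; the 4-jet and mu = 6 give E_6.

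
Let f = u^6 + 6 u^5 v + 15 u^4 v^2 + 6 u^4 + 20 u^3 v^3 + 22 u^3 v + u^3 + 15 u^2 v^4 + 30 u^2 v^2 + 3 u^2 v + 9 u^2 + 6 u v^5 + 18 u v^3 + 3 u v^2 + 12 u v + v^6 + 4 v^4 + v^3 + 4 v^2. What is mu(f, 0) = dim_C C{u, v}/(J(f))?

The Hessian of f at 0 is [[18, 12], [12, 8]] with rank 1, so corank 1. A Groebner basis of the Jacobian ideal J(f) in C{u,v} is {v^2, u + 2*v/3}; counting standard monomials gives mu = 2. Corank 1: A-series; mu = 2 gives A_2.

2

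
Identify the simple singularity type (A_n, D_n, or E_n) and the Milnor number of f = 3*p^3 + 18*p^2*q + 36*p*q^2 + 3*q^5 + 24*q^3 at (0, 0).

Type E_{8}, Milnor number mu = 8.

The Hessian of f at 0 has rank 0. Corank 2; j^3 = 3*(p + 2*q)^3 is a perfect cube, so E-series; the 5-jet and mu = 8 give E_8.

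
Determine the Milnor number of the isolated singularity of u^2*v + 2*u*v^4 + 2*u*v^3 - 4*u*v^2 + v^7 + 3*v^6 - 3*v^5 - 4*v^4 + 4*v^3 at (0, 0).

7

The Hessian of f at 0 has rank 0. Corank 2; j^3 = v*(u - 2*v)^2 has shape L^2 M (L != M), so D-series; mu = 7 gives D_7.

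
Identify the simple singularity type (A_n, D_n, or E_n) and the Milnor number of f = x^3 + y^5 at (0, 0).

The Hessian of f at 0 is [[0, 0], [0, 0]] with rank 0, so corank 2. A Groebner basis of the Jacobian ideal J(f) in C{x,y} is {y^4, x^2}; counting standard monomials gives mu = 8. Corank 2; j^3 = x^3 is a perfect cube, so E-series; the 5-jet and mu = 8 give E_8.

Type E8, Milnor number mu = 8.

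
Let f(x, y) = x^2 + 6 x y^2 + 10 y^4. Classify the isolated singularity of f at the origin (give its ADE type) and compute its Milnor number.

Type A_{3}, Milnor number mu = 3.

The Hessian of f at 0 is [[2, 0], [0, 0]] with rank 1, so corank 1. A Groebner basis of the Jacobian ideal J(f) in C{x,y} is {x^2, x*y, x/3 + y^2}; counting standard monomials gives mu = 3. Corank 1: A-series; mu = 3 gives A_3.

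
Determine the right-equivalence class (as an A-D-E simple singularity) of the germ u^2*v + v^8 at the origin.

D_9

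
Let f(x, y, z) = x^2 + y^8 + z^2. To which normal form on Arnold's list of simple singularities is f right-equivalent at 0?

A_7

The Hessian of f at 0 is [[2, 0, 0], [0, 0, 0], [0, 0, 2]] with rank 2, so corank 1. A Groebner basis of the Jacobian ideal J(f) in C{x,y,z} is {y^7, x, z}; counting standard monomials gives mu = 7. Corank 1: A-series; mu = 7 gives A_7.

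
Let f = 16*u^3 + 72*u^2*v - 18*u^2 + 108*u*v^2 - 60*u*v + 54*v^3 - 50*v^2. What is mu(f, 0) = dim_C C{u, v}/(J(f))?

2

The Hessian of f at 0 has rank 1. Corank 1: A-series; mu = 2 gives A_2.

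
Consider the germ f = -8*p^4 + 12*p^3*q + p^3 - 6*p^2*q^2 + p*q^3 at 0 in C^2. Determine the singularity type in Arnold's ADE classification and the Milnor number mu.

Type E_7, Milnor number mu = 7.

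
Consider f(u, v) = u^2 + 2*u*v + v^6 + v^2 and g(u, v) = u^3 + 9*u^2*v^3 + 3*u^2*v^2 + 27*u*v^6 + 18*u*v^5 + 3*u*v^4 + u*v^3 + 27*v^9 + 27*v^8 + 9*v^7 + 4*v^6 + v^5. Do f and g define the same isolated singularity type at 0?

The Hessian of f at 0 is [[2, 2], [2, 2]] with rank 1, so corank 1. A Groebner basis of the Jacobian ideal J(f) in C{u,v} is {v^5, u + v}; counting standard monomials gives mu = 5. Corank 1: A-series; mu = 5 gives A_5. The Hessian of g at 0 is [[0, 0], [0, 0]] with rank 0, so corank 2. A Groebner basis of the Jacobian ideal J(g) in C{u,v} is {-u^2 + v^4 - v^3/3, u^3, u^2*v + u^2/3 + v^3/9, u^2 + u*v^2 + v^3/3}; counting standard monomials gives mu = 7. Corank 2; j^3 = u^3 is a perfect cube, so E-series; the 4-jet and mu = 7 give E_7. f is A_5 but g is E_7, hence not right-equivalent.

No.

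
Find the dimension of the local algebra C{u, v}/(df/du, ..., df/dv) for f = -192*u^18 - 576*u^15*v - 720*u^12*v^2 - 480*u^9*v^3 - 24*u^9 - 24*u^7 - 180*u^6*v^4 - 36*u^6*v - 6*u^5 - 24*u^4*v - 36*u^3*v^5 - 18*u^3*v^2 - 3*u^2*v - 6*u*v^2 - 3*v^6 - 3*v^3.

7

The Hessian of f at 0 is [[0, 0], [0, 0]] with rank 0, so corank 2. A Groebner basis of the Jacobian ideal J(f) in C{u,v} is {-u*v/2 + v^4 - v^2/2, u^3 + u^2 + 2*u*v + v^3 + v^2, u^2*v - 2*u^2/3 - 4*u*v/3 - v^3 - 2*v^2/3, u^2/3 + u*v^2 + 2*u*v/3 + v^3 + v^2/3}; counting standard monomials gives mu = 7. Corank 2; j^3 = -3*v*(u + v)^2 has shape L^2 M (L != M), so D-series; mu = 7 gives D_7.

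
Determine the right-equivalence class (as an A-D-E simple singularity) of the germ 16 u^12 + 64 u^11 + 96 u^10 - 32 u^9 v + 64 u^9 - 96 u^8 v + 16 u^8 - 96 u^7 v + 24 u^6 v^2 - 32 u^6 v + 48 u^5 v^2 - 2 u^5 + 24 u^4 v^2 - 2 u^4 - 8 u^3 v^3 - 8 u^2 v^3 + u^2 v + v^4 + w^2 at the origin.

D5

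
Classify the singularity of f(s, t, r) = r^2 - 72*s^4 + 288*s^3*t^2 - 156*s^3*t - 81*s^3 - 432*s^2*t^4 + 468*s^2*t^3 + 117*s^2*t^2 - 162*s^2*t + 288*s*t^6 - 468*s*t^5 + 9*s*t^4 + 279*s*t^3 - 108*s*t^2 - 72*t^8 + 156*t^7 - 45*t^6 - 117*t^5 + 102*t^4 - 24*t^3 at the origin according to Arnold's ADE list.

The Hessian of f at 0 is [[0, 0, 0], [0, 0, 0], [0, 0, 2]] with rank 1, so corank 2. A Groebner basis of the Jacobian ideal J(f) in C{s,t,r} is {-19683*s^2/20327 - 26244*s*t/20327 + t^4 + 27*t^3/20327 - 8748*t^2/20327, s^3 - 26622*s^2/20327 - 35496*s*t/20327 + 18178*t^3/60981 - 11832*t^2/20327, s^2*t + 26649*s^2/20327 + 35532*s*t/20327 - 81637*t^3/182943 + 11844*t^2/20327, -20007*s^2/20327 + s*t^2 - 26676*s*t/20327 + 122209*t^3/182943 - 8892*t^2/20327, r}; counting standard monomials gives mu = 7. Corank 2; j^3 = -3*(3*s + 2*t)^3 is a perfect cube, so E-series; the 4-jet and mu = 7 give E_7.

E_7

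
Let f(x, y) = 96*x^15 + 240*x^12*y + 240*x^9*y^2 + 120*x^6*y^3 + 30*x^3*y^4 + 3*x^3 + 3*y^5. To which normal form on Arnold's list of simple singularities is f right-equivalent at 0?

E_8

The Hessian of f at 0 has rank 0. Corank 2; j^3 = 3*x^3 is a perfect cube, so E-series; the 5-jet and mu = 8 give E_8.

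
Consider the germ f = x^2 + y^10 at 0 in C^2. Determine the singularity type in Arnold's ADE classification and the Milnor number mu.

The Hessian of f at 0 has rank 1. Corank 1: A-series; mu = 9 gives A_9.

Type A9, Milnor number mu = 9.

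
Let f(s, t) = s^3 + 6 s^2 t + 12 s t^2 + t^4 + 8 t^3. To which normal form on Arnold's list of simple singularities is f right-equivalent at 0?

E_6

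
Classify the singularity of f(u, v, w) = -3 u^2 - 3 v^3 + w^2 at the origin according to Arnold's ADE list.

A_{2}

The Hessian of f at 0 has rank 2. Corank 1: A-series; mu = 2 gives A_2.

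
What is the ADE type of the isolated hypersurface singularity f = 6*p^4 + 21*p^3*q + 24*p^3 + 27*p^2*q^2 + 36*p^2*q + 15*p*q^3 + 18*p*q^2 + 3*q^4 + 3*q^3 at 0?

The Hessian of f at 0 is [[0, 0], [0, 0]] with rank 0, so corank 2. A Groebner basis of the Jacobian ideal J(f) in C{p,q} is {768*p^2 + 768*p*q + q^4 + 8*q^3 + 192*q^2, p^3 + 36*p^2 + 36*p*q + q^3/2 + 9*q^2, p^2*q - 40*p^2 - 40*p*q - 2*q^3/3 - 10*q^2, 32*p^2 + p*q^2 + 32*p*q + 5*q^3/6 + 8*q^2}; counting standard monomials gives mu = 7. Corank 2; j^3 = 3*(2*p + q)^3 is a perfect cube, so E-series; the 4-jet and mu = 7 give E_7.

E_7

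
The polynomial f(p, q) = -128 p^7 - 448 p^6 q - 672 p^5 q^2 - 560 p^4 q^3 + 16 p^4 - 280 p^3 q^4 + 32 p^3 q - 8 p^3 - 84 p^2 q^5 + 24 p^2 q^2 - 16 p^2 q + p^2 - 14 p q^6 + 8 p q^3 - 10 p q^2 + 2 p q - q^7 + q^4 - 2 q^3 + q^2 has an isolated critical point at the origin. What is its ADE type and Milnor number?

Type A_{6}, Milnor number mu = 6.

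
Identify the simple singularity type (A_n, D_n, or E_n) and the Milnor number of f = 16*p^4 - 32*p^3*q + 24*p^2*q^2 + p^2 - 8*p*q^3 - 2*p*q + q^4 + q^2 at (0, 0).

Type A_{3}, Milnor number mu = 3.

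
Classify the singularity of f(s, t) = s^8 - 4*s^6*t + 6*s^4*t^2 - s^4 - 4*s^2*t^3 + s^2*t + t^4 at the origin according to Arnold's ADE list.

D5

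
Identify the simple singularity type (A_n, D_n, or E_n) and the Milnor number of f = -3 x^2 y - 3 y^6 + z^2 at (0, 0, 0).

The Hessian of f at 0 has rank 1. Corank 2; j^3 = -3*x^2*y has shape L^2 M (L != M), so D-series; mu = 7 gives D_7.

Type D7, Milnor number mu = 7.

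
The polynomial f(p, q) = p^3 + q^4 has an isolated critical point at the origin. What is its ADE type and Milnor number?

Type E_6, Milnor number mu = 6.

The Hessian of f at 0 is [[0, 0], [0, 0]] with rank 0, so corank 2. A Groebner basis of the Jacobian ideal J(f) in C{p,q} is {q^3, p^2}; counting standard monomials gives mu = 6. Corank 2; j^3 = p^3 is a perfect cube, so E-series; the 4-jet and mu = 6 give E_6.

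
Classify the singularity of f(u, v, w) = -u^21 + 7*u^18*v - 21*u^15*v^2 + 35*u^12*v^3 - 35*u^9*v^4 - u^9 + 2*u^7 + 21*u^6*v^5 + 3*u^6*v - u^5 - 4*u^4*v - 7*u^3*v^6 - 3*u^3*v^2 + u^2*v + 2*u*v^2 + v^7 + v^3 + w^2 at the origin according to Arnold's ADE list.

D_8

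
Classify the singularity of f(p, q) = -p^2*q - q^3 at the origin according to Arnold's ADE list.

D4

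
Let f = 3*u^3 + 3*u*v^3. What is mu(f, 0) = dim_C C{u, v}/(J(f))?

The Hessian of f at 0 is [[0, 0], [0, 0]] with rank 0, so corank 2. A Groebner basis of the Jacobian ideal J(f) in C{u,v} is {u^3, u*v^2, 3*u^2 + v^3}; counting standard monomials gives mu = 7. Corank 2; j^3 = 3*u^3 is a perfect cube, so E-series; the 4-jet and mu = 7 give E_7.

7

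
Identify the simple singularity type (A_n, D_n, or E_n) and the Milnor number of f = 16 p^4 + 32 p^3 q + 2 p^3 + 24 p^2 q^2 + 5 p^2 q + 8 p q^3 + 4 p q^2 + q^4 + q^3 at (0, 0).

Type D5, Milnor number mu = 5.

The Hessian of f at 0 is [[0, 0], [0, 0]] with rank 0, so corank 2. A Groebner basis of the Jacobian ideal J(f) in C{p,q} is {p*q^2 + p*q/8 + q^2/8, -p*q/8 + q^3 - q^2/8, p^2 + 3*p*q/2 + q^2/2}; counting standard monomials gives mu = 5. Corank 2; j^3 = (p + q)^2*(2*p + q) has shape L^2 M (L != M), so D-series; mu = 5 gives D_5.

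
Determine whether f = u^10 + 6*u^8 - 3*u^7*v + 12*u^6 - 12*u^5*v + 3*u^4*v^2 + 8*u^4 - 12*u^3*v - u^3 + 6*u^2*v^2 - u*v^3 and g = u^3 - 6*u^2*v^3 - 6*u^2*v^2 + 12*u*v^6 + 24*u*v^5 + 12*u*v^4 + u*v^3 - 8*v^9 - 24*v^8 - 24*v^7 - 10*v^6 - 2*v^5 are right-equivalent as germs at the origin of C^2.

Yes.

The Hessian of f at 0 is [[0, 0], [0, 0]] with rank 0, so corank 2. A Groebner basis of the Jacobian ideal J(f) in C{u,v} is {3*u^2/4 + v^4 + v^3/4, u^3, u^2*v - u^2/4 - v^3/12, -u^2 + u*v^2 - v^3/3}; counting standard monomials gives mu = 7. Corank 2; j^3 = -u^3 is a perfect cube, so E-series; the 4-jet and mu = 7 give E_7. The Hessian of g at 0 is [[0, 0], [0, 0]] with rank 0, so corank 2. A Groebner basis of the Jacobian ideal J(g) in C{u,v} is {-u^2/4 + v^4 - v^3/12, u^3, u^2*v + u^2/12 + v^3/36, -u^2/2 + u*v^2 - v^3/6}; counting standard monomials gives mu = 7. Corank 2; j^3 = u^3 is a perfect cube, so E-series; the 4-jet and mu = 7 give E_7. Both have type E_7, hence right-equivalent.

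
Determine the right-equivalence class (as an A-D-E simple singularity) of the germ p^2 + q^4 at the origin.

A_3

The Hessian of f at 0 has rank 1. Corank 1: A-series; mu = 3 gives A_3.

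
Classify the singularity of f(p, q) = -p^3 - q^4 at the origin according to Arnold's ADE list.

The Hessian of f at 0 has rank 0. Corank 2; j^3 = -p^3 is a perfect cube, so E-series; the 4-jet and mu = 6 give E_6.

E_{6}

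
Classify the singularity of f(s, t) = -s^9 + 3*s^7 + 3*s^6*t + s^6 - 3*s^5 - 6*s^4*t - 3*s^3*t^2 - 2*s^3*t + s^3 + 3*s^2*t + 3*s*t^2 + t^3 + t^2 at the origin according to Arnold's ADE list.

A_{2}

The Hessian of f at 0 has rank 1. Corank 1: A-series; mu = 2 gives A_2.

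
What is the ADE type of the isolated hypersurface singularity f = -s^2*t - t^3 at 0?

The Hessian of f at 0 is [[0, 0], [0, 0]] with rank 0, so corank 2. A Groebner basis of the Jacobian ideal J(f) in C{s,t} is {t^3, s^2 + 3*t^2, s*t}; counting standard monomials gives mu = 4. Corank 2; j^3 = -t*(s^2 + t^2) splits into three distinct lines over C (the quadratic factor has nonzero discriminant), so D_4.

D4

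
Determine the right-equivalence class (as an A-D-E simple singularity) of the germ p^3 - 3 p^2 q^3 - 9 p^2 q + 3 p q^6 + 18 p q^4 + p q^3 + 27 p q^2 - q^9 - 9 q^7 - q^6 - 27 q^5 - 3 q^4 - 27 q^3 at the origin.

E_7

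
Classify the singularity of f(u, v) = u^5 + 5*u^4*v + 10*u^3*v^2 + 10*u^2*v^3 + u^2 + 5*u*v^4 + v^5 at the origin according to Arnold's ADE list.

A_{4}

The Hessian of f at 0 has rank 1. Corank 1: A-series; mu = 4 gives A_4.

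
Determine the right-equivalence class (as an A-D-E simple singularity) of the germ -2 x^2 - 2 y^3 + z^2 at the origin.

A_{2}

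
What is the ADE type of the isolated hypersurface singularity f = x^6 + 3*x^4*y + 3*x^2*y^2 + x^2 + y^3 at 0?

The Hessian of f at 0 is [[2, 0], [0, 0]] with rank 1, so corank 1. A Groebner basis of the Jacobian ideal J(f) in C{x,y} is {y^2, x}; counting standard monomials gives mu = 2. Corank 1: A-series; mu = 2 gives A_2.

A_{2}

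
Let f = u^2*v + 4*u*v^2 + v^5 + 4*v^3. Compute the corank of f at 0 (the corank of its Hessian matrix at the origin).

The Hessian at 0 is [[0, 0], [0, 0]] of rank 0; hence corank 2.

2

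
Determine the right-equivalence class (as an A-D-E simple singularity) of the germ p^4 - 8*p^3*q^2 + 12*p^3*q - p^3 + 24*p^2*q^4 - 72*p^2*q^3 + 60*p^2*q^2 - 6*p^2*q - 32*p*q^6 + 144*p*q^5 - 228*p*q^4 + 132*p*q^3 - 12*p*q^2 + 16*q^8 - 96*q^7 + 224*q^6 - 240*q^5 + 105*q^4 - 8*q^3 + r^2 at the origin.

E_{6}

The Hessian of f at 0 is [[0, 0, 0], [0, 0, 0], [0, 0, 2]] with rank 1, so corank 2. A Groebner basis of the Jacobian ideal J(f) in C{p,q,r} is {p^3 - 9*p^2 - 36*p*q - 36*q^2, p^2*q + 4*p^2 + 16*p*q + 16*q^2, -7*p^2/4 + p*q^2 - 7*p*q - 7*q^2, 3*p^2/4 + 3*p*q + q^3 + 3*q^2, r}; counting standard monomials gives mu = 6. Corank 2; j^3 = -(p + 2*q)^3 is a perfect cube, so E-series; the 4-jet and mu = 6 give E_6.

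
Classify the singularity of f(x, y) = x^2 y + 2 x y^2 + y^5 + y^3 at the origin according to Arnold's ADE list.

The Hessian of f at 0 has rank 0. Corank 2; j^3 = y*(x + y)^2 has shape L^2 M (L != M), so D-series; mu = 6 gives D_6.

D_{6}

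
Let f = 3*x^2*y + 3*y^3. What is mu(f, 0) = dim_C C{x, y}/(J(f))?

4

The Hessian of f at 0 has rank 0. Corank 2; j^3 = 3*y*(x^2 + y^2) splits into three distinct lines over C (the quadratic factor has nonzero discriminant), so D_4.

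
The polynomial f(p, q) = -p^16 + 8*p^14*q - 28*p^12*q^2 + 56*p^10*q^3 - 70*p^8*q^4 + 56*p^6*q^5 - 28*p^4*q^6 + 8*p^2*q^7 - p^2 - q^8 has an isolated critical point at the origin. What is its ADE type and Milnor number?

Type A7, Milnor number mu = 7.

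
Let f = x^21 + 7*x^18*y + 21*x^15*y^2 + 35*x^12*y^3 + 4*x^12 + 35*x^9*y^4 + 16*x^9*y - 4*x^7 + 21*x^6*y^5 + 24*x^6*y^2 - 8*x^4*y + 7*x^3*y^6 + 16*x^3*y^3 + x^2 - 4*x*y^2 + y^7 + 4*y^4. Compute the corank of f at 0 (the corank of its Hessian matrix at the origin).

1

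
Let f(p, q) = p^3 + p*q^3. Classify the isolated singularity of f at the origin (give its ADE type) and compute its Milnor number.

The Hessian of f at 0 is [[0, 0], [0, 0]] with rank 0, so corank 2. A Groebner basis of the Jacobian ideal J(f) in C{p,q} is {p^3, p*q^2, 3*p^2 + q^3}; counting standard monomials gives mu = 7. Corank 2; j^3 = p^3 is a perfect cube, so E-series; the 4-jet and mu = 7 give E_7.

Type E_{7}, Milnor number mu = 7.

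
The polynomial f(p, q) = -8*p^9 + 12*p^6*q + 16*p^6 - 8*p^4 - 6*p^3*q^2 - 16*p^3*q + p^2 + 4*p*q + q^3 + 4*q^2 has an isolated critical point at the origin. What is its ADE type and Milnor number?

Type A_{2}, Milnor number mu = 2.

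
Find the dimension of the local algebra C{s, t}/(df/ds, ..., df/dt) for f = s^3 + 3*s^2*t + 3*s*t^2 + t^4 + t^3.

6

The Hessian of f at 0 has rank 0. Corank 2; j^3 = (s + t)^3 is a perfect cube, so E-series; the 4-jet and mu = 6 give E_6.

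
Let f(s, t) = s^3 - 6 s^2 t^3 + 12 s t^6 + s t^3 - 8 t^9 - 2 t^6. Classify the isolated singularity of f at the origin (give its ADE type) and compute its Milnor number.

Type E_7, Milnor number mu = 7.

The Hessian of f at 0 is [[0, 0], [0, 0]] with rank 0, so corank 2. A Groebner basis of the Jacobian ideal J(f) in C{s,t} is {s^3, s*t^2, 3*s^2 + t^3}; counting standard monomials gives mu = 7. Corank 2; j^3 = s^3 is a perfect cube, so E-series; the 4-jet and mu = 7 give E_7.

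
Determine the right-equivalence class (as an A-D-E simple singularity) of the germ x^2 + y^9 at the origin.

A8

The Hessian of f at 0 has rank 1. Corank 1: A-series; mu = 8 gives A_8.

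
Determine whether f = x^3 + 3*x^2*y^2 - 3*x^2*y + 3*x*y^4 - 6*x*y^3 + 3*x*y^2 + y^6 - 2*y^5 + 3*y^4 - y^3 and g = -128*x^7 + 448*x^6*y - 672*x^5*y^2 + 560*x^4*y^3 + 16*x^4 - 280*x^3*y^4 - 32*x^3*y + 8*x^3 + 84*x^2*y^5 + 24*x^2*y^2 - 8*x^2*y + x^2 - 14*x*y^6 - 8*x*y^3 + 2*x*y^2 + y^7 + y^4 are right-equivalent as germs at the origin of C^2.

The Hessian of f at 0 has rank 0. Corank 2; j^3 = (x - y)^3 is a perfect cube, so E-series; the 5-jet and mu = 8 give E_8. The Hessian of g at 0 has rank 1. Corank 1: A-series; mu = 6 gives A_6. f is E_8 but g is A_6, hence not right-equivalent.

No.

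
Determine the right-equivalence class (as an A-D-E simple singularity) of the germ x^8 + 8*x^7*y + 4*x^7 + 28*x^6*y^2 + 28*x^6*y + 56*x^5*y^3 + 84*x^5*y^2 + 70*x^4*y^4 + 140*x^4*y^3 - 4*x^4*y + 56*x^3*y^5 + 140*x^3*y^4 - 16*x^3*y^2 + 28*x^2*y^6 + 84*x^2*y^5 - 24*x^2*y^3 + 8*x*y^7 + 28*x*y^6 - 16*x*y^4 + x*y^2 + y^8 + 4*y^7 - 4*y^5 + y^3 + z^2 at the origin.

D9

The Hessian of f at 0 has rank 1. Corank 2; j^3 = y^2*(x + y) has shape L^2 M (L != M), so D-series; mu = 9 gives D_9.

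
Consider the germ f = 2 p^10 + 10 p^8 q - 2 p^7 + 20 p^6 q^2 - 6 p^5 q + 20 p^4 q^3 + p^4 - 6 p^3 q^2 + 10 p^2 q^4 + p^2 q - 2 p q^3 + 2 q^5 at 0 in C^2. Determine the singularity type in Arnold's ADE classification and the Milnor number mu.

Type D_{6}, Milnor number mu = 6.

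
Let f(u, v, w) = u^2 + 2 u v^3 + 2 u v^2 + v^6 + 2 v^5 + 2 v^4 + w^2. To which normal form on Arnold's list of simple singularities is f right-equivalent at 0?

The Hessian of f at 0 is [[2, 0, 0], [0, 0, 0], [0, 0, 2]] with rank 2, so corank 1. A Groebner basis of the Jacobian ideal J(f) in C{u,v,w} is {u^2, u*v, u + v^2, w}; counting standard monomials gives mu = 3. Corank 1: A-series; mu = 3 gives A_3.

A_{3}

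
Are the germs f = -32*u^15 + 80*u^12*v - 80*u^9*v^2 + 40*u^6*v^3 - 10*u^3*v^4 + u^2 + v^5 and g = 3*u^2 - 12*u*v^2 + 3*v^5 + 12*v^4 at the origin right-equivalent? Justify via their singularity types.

The Hessian of f at 0 has rank 1. Corank 1: A-series; mu = 4 gives A_4. The Hessian of g at 0 has rank 1. Corank 1: A-series; mu = 4 gives A_4. Both have type A_4, hence right-equivalent.

Yes.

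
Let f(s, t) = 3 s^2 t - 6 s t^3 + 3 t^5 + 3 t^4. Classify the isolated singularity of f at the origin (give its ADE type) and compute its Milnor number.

Type D_{5}, Milnor number mu = 5.

The Hessian of f at 0 has rank 0. Corank 2; j^3 = 3*s^2*t has shape L^2 M (L != M), so D-series; mu = 5 gives D_5.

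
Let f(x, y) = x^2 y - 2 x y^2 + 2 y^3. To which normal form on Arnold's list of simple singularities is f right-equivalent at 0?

D_{4}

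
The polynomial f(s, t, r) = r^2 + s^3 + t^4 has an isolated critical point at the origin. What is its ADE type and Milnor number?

Type E_{6}, Milnor number mu = 6.

The Hessian of f at 0 is [[0, 0, 0], [0, 0, 0], [0, 0, 2]] with rank 1, so corank 2. A Groebner basis of the Jacobian ideal J(f) in C{s,t,r} is {t^3, s^2, r}; counting standard monomials gives mu = 6. Corank 2; j^3 = s^3 is a perfect cube, so E-series; the 4-jet and mu = 6 give E_6.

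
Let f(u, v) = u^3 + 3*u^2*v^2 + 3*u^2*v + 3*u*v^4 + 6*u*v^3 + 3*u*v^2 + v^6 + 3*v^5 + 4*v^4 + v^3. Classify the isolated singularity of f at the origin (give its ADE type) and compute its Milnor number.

Type E6, Milnor number mu = 6.

The Hessian of f at 0 is [[0, 0], [0, 0]] with rank 0, so corank 2. A Groebner basis of the Jacobian ideal J(f) in C{u,v} is {u^3 + 3*u^2/2 + 3*u*v + 3*v^2/2, u^2*v - u^2 - 2*u*v - v^2, u^2/2 + u*v^2 + u*v + v^2/2, v^3}; counting standard monomials gives mu = 6. Corank 2; j^3 = (u + v)^3 is a perfect cube, so E-series; the 4-jet and mu = 6 give E_6.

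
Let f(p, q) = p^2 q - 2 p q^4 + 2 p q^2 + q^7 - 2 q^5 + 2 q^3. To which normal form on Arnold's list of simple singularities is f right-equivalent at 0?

D_{4}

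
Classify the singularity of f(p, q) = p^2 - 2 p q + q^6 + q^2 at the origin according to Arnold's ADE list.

A_{5}

The Hessian of f at 0 is [[2, -2], [-2, 2]] with rank 1, so corank 1. A Groebner basis of the Jacobian ideal J(f) in C{p,q} is {q^5, p - q}; counting standard monomials gives mu = 5. Corank 1: A-series; mu = 5 gives A_5.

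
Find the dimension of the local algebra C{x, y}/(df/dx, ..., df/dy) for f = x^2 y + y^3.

4

The Hessian of f at 0 has rank 0. Corank 2; j^3 = y*(x^2 + y^2) splits into three distinct lines over C (the quadratic factor has nonzero discriminant), so D_4.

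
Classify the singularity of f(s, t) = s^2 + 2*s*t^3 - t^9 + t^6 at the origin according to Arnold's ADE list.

The Hessian of f at 0 has rank 1. Corank 1: A-series; mu = 8 gives A_8.

A_{8}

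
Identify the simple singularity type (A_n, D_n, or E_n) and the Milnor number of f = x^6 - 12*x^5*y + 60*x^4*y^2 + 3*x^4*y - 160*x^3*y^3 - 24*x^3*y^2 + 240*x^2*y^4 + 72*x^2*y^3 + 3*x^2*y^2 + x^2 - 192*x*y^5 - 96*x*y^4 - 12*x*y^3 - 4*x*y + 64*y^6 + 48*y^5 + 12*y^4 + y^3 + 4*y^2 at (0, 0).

Type A_2, Milnor number mu = 2.

The Hessian of f at 0 is [[2, -4], [-4, 8]] with rank 1, so corank 1. A Groebner basis of the Jacobian ideal J(f) in C{x,y} is {y^2, x - 2*y}; counting standard monomials gives mu = 2. Corank 1: A-series; mu = 2 gives A_2.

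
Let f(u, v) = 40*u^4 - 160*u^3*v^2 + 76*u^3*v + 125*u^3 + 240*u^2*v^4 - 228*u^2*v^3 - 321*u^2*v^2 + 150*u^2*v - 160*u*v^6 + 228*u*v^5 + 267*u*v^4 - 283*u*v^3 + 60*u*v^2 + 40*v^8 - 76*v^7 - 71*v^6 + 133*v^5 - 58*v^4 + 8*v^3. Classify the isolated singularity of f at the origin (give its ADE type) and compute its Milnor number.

The Hessian of f at 0 is [[0, 0], [0, 0]] with rank 0, so corank 2. A Groebner basis of the Jacobian ideal J(f) in C{u,v} is {-1171875*u^2/1176871 - 937500*u*v/1176871 + v^4 - 125*v^3/1176871 - 187500*v^2/1176871, u^3 - 563850*u^2/1176871 - 451080*u*v/1176871 + 376298*v^3/5884355 - 90216*v^2/1176871, u^2*v + 939625*u^2/1176871 + 751700*u*v/1176871 - 2822987*v^3/17653065 + 150340*v^2/1176871, -1174375*u^2/1176871 + u*v^2 - 939500*u*v/1176871 + 7059347*v^3/17653065 - 187900*v^2/1176871}; counting standard monomials gives mu = 7. Corank 2; j^3 = (5*u + 2*v)^3 is a perfect cube, so E-series; the 4-jet and mu = 7 give E_7.

Type E7, Milnor number mu = 7.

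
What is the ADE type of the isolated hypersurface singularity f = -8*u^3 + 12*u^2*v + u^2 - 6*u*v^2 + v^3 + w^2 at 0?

A_{2}

The Hessian of f at 0 has rank 2. Corank 1: A-series; mu = 2 gives A_2.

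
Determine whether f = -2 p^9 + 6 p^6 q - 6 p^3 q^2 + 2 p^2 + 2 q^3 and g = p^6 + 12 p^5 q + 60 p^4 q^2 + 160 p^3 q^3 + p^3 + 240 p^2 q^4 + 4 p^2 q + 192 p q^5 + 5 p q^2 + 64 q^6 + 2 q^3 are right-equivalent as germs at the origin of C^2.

No.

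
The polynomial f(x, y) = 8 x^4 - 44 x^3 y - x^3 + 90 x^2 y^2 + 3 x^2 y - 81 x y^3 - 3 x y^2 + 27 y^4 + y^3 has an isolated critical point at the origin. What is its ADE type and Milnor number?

The Hessian of f at 0 is [[0, 0], [0, 0]] with rank 0, so corank 2. A Groebner basis of the Jacobian ideal J(f) in C{x,y} is {3*x^2/4 - 3*x*y/2 + y^4 + y^3/4 + 3*y^2/4, x^3 - 15*x^2/4 + 15*x*y/2 - 9*y^3/4 - 15*y^2/4, x^2*y - 9*x^2/4 + 9*x*y/2 - 7*y^3/4 - 9*y^2/4, -x^2 + x*y^2 + 2*x*y - 4*y^3/3 - y^2}; counting standard monomials gives mu = 7. Corank 2; j^3 = -(x - y)^3 is a perfect cube, so E-series; the 4-jet and mu = 7 give E_7.

Type E7, Milnor number mu = 7.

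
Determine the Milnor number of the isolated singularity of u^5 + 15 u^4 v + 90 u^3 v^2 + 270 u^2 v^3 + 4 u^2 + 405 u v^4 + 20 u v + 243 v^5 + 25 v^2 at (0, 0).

4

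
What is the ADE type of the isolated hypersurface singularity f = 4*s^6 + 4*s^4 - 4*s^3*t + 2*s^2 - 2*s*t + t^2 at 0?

A_{1}

The Hessian of f at 0 has rank 2. Corank 0: nondegenerate Morse point, so A_1.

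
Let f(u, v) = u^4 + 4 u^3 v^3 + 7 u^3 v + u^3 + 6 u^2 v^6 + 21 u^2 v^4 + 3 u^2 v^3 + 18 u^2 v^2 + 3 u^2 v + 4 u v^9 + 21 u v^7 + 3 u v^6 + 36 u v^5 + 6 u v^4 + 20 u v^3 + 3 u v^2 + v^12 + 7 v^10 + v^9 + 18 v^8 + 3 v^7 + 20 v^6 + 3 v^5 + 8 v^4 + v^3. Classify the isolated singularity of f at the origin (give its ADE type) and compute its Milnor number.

The Hessian of f at 0 has rank 0. Corank 2; j^3 = (u + v)^3 is a perfect cube, so E-series; the 4-jet and mu = 7 give E_7.

Type E_{7}, Milnor number mu = 7.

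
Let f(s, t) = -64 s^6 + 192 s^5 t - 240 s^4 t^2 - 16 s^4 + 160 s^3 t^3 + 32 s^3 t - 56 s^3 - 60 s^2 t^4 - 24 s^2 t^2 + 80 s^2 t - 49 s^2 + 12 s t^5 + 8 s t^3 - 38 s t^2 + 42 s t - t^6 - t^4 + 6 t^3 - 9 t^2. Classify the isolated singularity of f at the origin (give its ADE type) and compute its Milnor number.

Type A5, Milnor number mu = 5.

The Hessian of f at 0 has rank 1. Corank 1: A-series; mu = 5 gives A_5.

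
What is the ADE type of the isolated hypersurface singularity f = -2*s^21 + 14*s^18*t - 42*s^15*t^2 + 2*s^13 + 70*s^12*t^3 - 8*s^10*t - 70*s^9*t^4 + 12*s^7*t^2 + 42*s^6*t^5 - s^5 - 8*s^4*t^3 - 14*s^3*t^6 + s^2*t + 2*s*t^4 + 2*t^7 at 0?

D_8

The Hessian of f at 0 is [[0, 0], [0, 0]] with rank 0, so corank 2. A Groebner basis of the Jacobian ideal J(f) in C{s,t} is {-s^2/6 + s*t^3, s*t + t^4, s^3, s^2*t}; counting standard monomials gives mu = 8. Corank 2; j^3 = s^2*t has shape L^2 M (L != M), so D-series; mu = 8 gives D_8.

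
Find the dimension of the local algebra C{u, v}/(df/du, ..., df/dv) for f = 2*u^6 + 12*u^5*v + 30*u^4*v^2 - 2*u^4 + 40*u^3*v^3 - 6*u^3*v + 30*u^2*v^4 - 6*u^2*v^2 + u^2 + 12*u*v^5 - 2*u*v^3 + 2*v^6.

The Hessian of f at 0 has rank 1. Corank 1: A-series; mu = 5 gives A_5.

5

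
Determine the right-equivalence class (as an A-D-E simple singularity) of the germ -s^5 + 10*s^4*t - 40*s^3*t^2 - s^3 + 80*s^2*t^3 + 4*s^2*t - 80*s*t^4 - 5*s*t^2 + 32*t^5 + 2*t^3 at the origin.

The Hessian of f at 0 has rank 0. Corank 2; j^3 = -(s - 2*t)*(s - t)^2 has shape L^2 M (L != M), so D-series; mu = 6 gives D_6.

D_6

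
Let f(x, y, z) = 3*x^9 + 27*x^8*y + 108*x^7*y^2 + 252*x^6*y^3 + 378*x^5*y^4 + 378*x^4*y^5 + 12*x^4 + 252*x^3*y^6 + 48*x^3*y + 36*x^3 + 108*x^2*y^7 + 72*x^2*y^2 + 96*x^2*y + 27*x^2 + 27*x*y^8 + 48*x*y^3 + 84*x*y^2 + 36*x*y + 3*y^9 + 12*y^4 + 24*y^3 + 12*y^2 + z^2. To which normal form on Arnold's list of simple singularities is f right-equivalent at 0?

The Hessian of f at 0 has rank 2. Corank 1: A-series; mu = 8 gives A_8.

A_8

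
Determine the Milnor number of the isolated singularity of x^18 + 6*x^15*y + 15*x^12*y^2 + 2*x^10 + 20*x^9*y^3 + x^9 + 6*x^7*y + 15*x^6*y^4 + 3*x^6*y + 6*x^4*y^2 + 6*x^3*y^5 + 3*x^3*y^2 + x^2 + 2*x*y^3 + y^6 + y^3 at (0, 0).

2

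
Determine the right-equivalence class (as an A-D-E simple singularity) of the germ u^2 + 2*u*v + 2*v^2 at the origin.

The Hessian of f at 0 has rank 2. Corank 0: nondegenerate Morse point, so A_1.

A1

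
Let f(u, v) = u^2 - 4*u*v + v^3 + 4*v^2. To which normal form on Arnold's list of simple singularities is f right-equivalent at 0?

A_{2}

The Hessian of f at 0 is [[2, -4], [-4, 8]] with rank 1, so corank 1. A Groebner basis of the Jacobian ideal J(f) in C{u,v} is {v^2, u - 2*v}; counting standard monomials gives mu = 2. Corank 1: A-series; mu = 2 gives A_2.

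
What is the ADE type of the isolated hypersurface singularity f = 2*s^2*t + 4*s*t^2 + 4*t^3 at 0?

D_{4}

The Hessian of f at 0 is [[0, 0], [0, 0]] with rank 0, so corank 2. A Groebner basis of the Jacobian ideal J(f) in C{s,t} is {t^3, s^2 + 2*t^2, s*t + t^2}; counting standard monomials gives mu = 4. Corank 2; j^3 = 2*t*(s^2 + 2*s*t + 2*t^2) splits into three distinct lines over C (the quadratic factor has nonzero discriminant), so D_4.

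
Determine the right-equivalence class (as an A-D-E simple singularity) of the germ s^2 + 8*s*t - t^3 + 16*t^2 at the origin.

The Hessian of f at 0 has rank 1. Corank 1: A-series; mu = 2 gives A_2.

A_{2}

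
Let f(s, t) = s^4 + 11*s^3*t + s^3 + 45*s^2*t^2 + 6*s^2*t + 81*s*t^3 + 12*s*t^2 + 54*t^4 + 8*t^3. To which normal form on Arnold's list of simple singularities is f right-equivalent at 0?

The Hessian of f at 0 has rank 0. Corank 2; j^3 = (s + 2*t)^3 is a perfect cube, so E-series; the 4-jet and mu = 7 give E_7.

E_7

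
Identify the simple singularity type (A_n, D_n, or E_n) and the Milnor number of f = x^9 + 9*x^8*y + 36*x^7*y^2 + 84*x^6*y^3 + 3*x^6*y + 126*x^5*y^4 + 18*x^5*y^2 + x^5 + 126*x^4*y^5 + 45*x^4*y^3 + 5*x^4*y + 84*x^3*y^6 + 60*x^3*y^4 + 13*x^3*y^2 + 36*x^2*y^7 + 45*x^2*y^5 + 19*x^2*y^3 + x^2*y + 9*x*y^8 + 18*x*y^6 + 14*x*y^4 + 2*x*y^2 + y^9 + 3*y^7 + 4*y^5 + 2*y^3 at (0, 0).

Type D_4, Milnor number mu = 4.

The Hessian of f at 0 has rank 0. Corank 2; j^3 = y*(x^2 + 2*x*y + 2*y^2) splits into three distinct lines over C (the quadratic factor has nonzero discriminant), so D_4.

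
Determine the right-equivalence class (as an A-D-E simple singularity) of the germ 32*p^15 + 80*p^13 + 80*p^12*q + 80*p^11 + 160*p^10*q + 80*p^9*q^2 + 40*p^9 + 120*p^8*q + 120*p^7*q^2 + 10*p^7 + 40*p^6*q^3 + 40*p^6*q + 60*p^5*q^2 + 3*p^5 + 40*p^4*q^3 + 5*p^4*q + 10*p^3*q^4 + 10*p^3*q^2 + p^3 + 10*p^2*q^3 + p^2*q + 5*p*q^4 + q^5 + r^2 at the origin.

D_{6}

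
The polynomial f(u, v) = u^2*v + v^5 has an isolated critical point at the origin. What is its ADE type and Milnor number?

Type D_6, Milnor number mu = 6.

The Hessian of f at 0 has rank 0. Corank 2; j^3 = u^2*v has shape L^2 M (L != M), so D-series; mu = 6 gives D_6.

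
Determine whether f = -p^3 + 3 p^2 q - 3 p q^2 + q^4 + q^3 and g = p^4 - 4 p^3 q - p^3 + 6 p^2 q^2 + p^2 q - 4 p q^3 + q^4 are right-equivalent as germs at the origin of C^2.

No.

The Hessian of f at 0 is [[0, 0], [0, 0]] with rank 0, so corank 2. A Groebner basis of the Jacobian ideal J(f) in C{p,q} is {q^3, p^2 - 2*p*q + q^2}; counting standard monomials gives mu = 6. Corank 2; j^3 = -(p - q)^3 is a perfect cube, so E-series; the 4-jet and mu = 6 give E_6. The Hessian of g at 0 is [[0, 0], [0, 0]] with rank 0, so corank 2. A Groebner basis of the Jacobian ideal J(g) in C{p,q} is {p*q^2, p*q/4 + q^3, p^2 - p*q}; counting standard monomials gives mu = 5. Corank 2; j^3 = -p^2*(p - q) has shape L^2 M (L != M), so D-series; mu = 5 gives D_5. f is E_6 but g is D_5, hence not right-equivalent.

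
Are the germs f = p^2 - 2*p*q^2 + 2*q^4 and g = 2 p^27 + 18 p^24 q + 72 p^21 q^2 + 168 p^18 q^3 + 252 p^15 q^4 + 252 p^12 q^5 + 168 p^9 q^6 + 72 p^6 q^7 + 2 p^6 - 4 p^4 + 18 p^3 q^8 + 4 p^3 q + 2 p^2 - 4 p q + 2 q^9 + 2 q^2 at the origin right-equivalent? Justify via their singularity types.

No.

The Hessian of f at 0 is [[2, 0], [0, 0]] with rank 1, so corank 1. A Groebner basis of the Jacobian ideal J(f) in C{p,q} is {p^2, p*q, -p + q^2}; counting standard monomials gives mu = 3. Corank 1: A-series; mu = 3 gives A_3. The Hessian of g at 0 is [[4, -4], [-4, 4]] with rank 1, so corank 1. A Groebner basis of the Jacobian ideal J(g) in C{p,q} is {2*p^2 + p*q^3 - 5*p*q + 3*q^2, 3*p^2 - 7*p*q + q^4 + 4*q^2, p^3 - p + q, p^2*q - p*q^2 - p/3 + q^3/3 + q/3}; counting standard monomials gives mu = 8. Corank 1: A-series; mu = 8 gives A_8. f is A_3 but g is A_8, hence not right-equivalent.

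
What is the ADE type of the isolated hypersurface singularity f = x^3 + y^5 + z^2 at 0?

The Hessian of f at 0 has rank 1. Corank 2; j^3 = x^3 is a perfect cube, so E-series; the 5-jet and mu = 8 give E_8.

E_{8}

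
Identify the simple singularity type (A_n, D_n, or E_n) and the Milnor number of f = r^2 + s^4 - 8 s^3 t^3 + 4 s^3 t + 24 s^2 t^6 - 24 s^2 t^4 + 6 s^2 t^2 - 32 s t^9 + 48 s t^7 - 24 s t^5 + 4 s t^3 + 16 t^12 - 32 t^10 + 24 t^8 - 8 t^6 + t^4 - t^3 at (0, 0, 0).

Type E6, Milnor number mu = 6.

The Hessian of f at 0 has rank 1. Corank 2; j^3 = -t^3 is a perfect cube, so E-series; the 4-jet and mu = 6 give E_6.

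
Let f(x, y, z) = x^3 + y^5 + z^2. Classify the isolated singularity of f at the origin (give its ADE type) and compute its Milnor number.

Type E_{8}, Milnor number mu = 8.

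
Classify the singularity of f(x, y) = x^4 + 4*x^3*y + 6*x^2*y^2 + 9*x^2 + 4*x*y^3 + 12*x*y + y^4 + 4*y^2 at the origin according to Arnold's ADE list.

A_{3}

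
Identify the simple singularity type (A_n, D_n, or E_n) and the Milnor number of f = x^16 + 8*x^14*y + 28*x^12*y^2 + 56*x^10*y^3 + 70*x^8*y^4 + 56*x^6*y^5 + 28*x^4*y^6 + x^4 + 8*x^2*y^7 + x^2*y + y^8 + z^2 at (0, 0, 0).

Type D9, Milnor number mu = 9.

The Hessian of f at 0 has rank 1. Corank 2; j^3 = x^2*y has shape L^2 M (L != M), so D-series; mu = 9 gives D_9.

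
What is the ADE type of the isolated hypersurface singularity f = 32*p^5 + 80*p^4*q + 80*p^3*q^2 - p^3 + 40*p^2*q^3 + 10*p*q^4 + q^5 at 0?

The Hessian of f at 0 is [[0, 0], [0, 0]] with rank 0, so corank 2. A Groebner basis of the Jacobian ideal J(f) in C{p,q} is {q^5, p*q^3 + q^4/8, p^2}; counting standard monomials gives mu = 8. Corank 2; j^3 = -p^3 is a perfect cube, so E-series; the 5-jet and mu = 8 give E_8.

E_{8}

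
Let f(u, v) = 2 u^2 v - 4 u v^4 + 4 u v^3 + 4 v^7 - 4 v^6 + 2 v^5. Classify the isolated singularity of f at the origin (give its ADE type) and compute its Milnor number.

Type D_8, Milnor number mu = 8.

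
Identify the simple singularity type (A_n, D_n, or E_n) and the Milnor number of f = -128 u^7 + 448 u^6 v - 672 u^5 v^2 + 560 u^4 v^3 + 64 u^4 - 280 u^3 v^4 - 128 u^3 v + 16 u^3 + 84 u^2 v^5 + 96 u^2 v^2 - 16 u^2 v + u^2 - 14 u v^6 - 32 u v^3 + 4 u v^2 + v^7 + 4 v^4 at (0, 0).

Type A_6, Milnor number mu = 6.

The Hessian of f at 0 is [[2, 0], [0, 0]] with rank 1, so corank 1. A Groebner basis of the Jacobian ideal J(f) in C{u,v} is {7*u*v/12 - 5*u/96 + v^4 + v^3/3 - 5*v^2/48, u*v^2 - u*v/3 + u/48 - v^3/3 + v^2/24, u^2 - u*v + u/8 + v^2/4}; counting standard monomials gives mu = 6. Corank 1: A-series; mu = 6 gives A_6.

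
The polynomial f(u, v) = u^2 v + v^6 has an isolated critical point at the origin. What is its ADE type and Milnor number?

The Hessian of f at 0 has rank 0. Corank 2; j^3 = u^2*v has shape L^2 M (L != M), so D-series; mu = 7 gives D_7.

Type D_{7}, Milnor number mu = 7.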